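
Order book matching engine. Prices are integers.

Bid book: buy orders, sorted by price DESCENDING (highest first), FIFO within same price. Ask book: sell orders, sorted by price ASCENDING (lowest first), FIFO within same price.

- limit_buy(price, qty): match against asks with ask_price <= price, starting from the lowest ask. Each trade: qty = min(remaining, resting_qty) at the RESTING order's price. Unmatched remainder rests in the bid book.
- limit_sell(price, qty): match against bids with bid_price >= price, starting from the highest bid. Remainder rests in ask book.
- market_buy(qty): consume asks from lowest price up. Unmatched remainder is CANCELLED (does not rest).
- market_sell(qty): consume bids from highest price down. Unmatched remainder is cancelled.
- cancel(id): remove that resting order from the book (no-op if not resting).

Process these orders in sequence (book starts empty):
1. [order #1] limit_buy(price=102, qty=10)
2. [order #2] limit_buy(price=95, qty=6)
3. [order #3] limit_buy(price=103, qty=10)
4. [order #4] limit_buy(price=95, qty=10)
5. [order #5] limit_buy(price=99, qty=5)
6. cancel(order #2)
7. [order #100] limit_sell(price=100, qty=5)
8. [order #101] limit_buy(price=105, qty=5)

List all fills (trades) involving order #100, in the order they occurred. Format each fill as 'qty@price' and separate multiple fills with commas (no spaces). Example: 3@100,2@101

Answer: 5@103

Derivation:
After op 1 [order #1] limit_buy(price=102, qty=10): fills=none; bids=[#1:10@102] asks=[-]
After op 2 [order #2] limit_buy(price=95, qty=6): fills=none; bids=[#1:10@102 #2:6@95] asks=[-]
After op 3 [order #3] limit_buy(price=103, qty=10): fills=none; bids=[#3:10@103 #1:10@102 #2:6@95] asks=[-]
After op 4 [order #4] limit_buy(price=95, qty=10): fills=none; bids=[#3:10@103 #1:10@102 #2:6@95 #4:10@95] asks=[-]
After op 5 [order #5] limit_buy(price=99, qty=5): fills=none; bids=[#3:10@103 #1:10@102 #5:5@99 #2:6@95 #4:10@95] asks=[-]
After op 6 cancel(order #2): fills=none; bids=[#3:10@103 #1:10@102 #5:5@99 #4:10@95] asks=[-]
After op 7 [order #100] limit_sell(price=100, qty=5): fills=#3x#100:5@103; bids=[#3:5@103 #1:10@102 #5:5@99 #4:10@95] asks=[-]
After op 8 [order #101] limit_buy(price=105, qty=5): fills=none; bids=[#101:5@105 #3:5@103 #1:10@102 #5:5@99 #4:10@95] asks=[-]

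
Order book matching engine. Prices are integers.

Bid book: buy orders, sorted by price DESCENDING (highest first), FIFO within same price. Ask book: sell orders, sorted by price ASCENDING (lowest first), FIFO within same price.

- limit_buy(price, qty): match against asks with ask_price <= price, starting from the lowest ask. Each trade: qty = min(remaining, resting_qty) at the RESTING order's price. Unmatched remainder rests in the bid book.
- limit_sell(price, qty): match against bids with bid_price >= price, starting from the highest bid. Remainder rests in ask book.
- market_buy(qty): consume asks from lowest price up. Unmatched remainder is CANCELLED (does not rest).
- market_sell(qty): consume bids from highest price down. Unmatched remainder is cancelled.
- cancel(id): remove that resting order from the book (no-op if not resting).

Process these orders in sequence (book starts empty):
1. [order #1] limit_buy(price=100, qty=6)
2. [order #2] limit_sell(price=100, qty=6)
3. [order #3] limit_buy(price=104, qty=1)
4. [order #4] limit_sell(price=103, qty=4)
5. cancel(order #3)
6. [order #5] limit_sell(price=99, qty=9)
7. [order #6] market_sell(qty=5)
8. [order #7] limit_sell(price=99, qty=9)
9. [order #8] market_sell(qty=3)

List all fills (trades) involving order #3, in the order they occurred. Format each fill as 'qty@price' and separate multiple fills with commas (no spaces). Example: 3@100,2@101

Answer: 1@104

Derivation:
After op 1 [order #1] limit_buy(price=100, qty=6): fills=none; bids=[#1:6@100] asks=[-]
After op 2 [order #2] limit_sell(price=100, qty=6): fills=#1x#2:6@100; bids=[-] asks=[-]
After op 3 [order #3] limit_buy(price=104, qty=1): fills=none; bids=[#3:1@104] asks=[-]
After op 4 [order #4] limit_sell(price=103, qty=4): fills=#3x#4:1@104; bids=[-] asks=[#4:3@103]
After op 5 cancel(order #3): fills=none; bids=[-] asks=[#4:3@103]
After op 6 [order #5] limit_sell(price=99, qty=9): fills=none; bids=[-] asks=[#5:9@99 #4:3@103]
After op 7 [order #6] market_sell(qty=5): fills=none; bids=[-] asks=[#5:9@99 #4:3@103]
After op 8 [order #7] limit_sell(price=99, qty=9): fills=none; bids=[-] asks=[#5:9@99 #7:9@99 #4:3@103]
After op 9 [order #8] market_sell(qty=3): fills=none; bids=[-] asks=[#5:9@99 #7:9@99 #4:3@103]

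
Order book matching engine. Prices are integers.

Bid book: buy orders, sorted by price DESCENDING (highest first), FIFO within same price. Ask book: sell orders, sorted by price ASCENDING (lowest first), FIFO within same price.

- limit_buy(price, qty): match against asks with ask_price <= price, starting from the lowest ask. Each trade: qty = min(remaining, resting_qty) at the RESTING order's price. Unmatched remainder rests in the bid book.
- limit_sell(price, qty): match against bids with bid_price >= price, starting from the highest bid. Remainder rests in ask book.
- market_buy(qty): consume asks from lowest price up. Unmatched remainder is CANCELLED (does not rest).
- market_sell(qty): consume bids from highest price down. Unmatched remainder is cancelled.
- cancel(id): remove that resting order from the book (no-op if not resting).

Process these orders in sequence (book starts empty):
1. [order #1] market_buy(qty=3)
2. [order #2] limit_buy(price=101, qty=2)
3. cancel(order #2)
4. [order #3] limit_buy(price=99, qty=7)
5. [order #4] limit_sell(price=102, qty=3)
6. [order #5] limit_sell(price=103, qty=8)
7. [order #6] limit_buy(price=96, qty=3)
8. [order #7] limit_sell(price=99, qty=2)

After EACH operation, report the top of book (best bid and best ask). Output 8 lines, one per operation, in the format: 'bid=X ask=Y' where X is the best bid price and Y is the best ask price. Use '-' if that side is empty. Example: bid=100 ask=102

After op 1 [order #1] market_buy(qty=3): fills=none; bids=[-] asks=[-]
After op 2 [order #2] limit_buy(price=101, qty=2): fills=none; bids=[#2:2@101] asks=[-]
After op 3 cancel(order #2): fills=none; bids=[-] asks=[-]
After op 4 [order #3] limit_buy(price=99, qty=7): fills=none; bids=[#3:7@99] asks=[-]
After op 5 [order #4] limit_sell(price=102, qty=3): fills=none; bids=[#3:7@99] asks=[#4:3@102]
After op 6 [order #5] limit_sell(price=103, qty=8): fills=none; bids=[#3:7@99] asks=[#4:3@102 #5:8@103]
After op 7 [order #6] limit_buy(price=96, qty=3): fills=none; bids=[#3:7@99 #6:3@96] asks=[#4:3@102 #5:8@103]
After op 8 [order #7] limit_sell(price=99, qty=2): fills=#3x#7:2@99; bids=[#3:5@99 #6:3@96] asks=[#4:3@102 #5:8@103]

Answer: bid=- ask=-
bid=101 ask=-
bid=- ask=-
bid=99 ask=-
bid=99 ask=102
bid=99 ask=102
bid=99 ask=102
bid=99 ask=102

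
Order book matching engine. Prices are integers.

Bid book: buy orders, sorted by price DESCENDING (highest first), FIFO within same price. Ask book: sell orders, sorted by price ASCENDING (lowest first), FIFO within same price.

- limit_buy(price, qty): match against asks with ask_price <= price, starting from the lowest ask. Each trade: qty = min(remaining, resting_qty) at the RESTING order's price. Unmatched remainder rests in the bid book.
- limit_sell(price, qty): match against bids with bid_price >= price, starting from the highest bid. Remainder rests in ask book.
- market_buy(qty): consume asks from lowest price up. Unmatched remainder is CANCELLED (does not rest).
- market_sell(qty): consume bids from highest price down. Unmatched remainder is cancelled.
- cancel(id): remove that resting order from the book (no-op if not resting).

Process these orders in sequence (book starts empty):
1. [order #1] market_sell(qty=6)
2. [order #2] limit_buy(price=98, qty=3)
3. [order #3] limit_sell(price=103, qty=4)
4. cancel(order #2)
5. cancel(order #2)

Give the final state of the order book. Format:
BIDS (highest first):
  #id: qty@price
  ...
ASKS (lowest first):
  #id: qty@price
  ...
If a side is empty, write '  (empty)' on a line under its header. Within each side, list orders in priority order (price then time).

After op 1 [order #1] market_sell(qty=6): fills=none; bids=[-] asks=[-]
After op 2 [order #2] limit_buy(price=98, qty=3): fills=none; bids=[#2:3@98] asks=[-]
After op 3 [order #3] limit_sell(price=103, qty=4): fills=none; bids=[#2:3@98] asks=[#3:4@103]
After op 4 cancel(order #2): fills=none; bids=[-] asks=[#3:4@103]
After op 5 cancel(order #2): fills=none; bids=[-] asks=[#3:4@103]

Answer: BIDS (highest first):
  (empty)
ASKS (lowest first):
  #3: 4@103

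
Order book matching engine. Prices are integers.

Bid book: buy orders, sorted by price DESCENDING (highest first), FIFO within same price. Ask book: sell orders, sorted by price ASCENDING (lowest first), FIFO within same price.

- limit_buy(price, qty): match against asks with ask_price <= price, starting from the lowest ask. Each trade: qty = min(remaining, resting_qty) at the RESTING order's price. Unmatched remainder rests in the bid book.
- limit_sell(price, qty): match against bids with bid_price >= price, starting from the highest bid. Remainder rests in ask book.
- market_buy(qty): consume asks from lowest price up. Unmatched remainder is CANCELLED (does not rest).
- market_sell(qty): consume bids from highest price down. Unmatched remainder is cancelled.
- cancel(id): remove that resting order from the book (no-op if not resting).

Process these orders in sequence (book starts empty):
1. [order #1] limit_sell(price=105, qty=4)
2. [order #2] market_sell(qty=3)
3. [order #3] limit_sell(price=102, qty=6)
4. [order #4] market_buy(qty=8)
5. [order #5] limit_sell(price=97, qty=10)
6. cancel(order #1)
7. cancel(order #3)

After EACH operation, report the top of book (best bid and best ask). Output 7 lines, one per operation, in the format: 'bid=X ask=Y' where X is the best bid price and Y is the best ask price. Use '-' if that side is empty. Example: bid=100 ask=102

Answer: bid=- ask=105
bid=- ask=105
bid=- ask=102
bid=- ask=105
bid=- ask=97
bid=- ask=97
bid=- ask=97

Derivation:
After op 1 [order #1] limit_sell(price=105, qty=4): fills=none; bids=[-] asks=[#1:4@105]
After op 2 [order #2] market_sell(qty=3): fills=none; bids=[-] asks=[#1:4@105]
After op 3 [order #3] limit_sell(price=102, qty=6): fills=none; bids=[-] asks=[#3:6@102 #1:4@105]
After op 4 [order #4] market_buy(qty=8): fills=#4x#3:6@102 #4x#1:2@105; bids=[-] asks=[#1:2@105]
After op 5 [order #5] limit_sell(price=97, qty=10): fills=none; bids=[-] asks=[#5:10@97 #1:2@105]
After op 6 cancel(order #1): fills=none; bids=[-] asks=[#5:10@97]
After op 7 cancel(order #3): fills=none; bids=[-] asks=[#5:10@97]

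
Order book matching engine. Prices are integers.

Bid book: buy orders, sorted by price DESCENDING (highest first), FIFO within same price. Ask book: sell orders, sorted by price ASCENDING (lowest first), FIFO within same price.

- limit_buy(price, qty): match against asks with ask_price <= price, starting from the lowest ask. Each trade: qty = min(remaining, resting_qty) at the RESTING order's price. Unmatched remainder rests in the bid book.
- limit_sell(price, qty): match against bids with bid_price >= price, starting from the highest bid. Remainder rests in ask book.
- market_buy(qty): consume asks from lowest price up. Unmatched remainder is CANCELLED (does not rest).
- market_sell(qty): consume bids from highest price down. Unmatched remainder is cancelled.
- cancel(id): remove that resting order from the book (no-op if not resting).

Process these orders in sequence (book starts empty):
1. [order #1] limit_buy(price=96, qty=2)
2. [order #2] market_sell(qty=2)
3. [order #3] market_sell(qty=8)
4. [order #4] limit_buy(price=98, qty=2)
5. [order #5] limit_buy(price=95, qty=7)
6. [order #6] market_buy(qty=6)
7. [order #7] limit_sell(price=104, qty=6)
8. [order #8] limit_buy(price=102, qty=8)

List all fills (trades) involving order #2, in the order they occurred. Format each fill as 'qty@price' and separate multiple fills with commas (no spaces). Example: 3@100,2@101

After op 1 [order #1] limit_buy(price=96, qty=2): fills=none; bids=[#1:2@96] asks=[-]
After op 2 [order #2] market_sell(qty=2): fills=#1x#2:2@96; bids=[-] asks=[-]
After op 3 [order #3] market_sell(qty=8): fills=none; bids=[-] asks=[-]
After op 4 [order #4] limit_buy(price=98, qty=2): fills=none; bids=[#4:2@98] asks=[-]
After op 5 [order #5] limit_buy(price=95, qty=7): fills=none; bids=[#4:2@98 #5:7@95] asks=[-]
After op 6 [order #6] market_buy(qty=6): fills=none; bids=[#4:2@98 #5:7@95] asks=[-]
After op 7 [order #7] limit_sell(price=104, qty=6): fills=none; bids=[#4:2@98 #5:7@95] asks=[#7:6@104]
After op 8 [order #8] limit_buy(price=102, qty=8): fills=none; bids=[#8:8@102 #4:2@98 #5:7@95] asks=[#7:6@104]

Answer: 2@96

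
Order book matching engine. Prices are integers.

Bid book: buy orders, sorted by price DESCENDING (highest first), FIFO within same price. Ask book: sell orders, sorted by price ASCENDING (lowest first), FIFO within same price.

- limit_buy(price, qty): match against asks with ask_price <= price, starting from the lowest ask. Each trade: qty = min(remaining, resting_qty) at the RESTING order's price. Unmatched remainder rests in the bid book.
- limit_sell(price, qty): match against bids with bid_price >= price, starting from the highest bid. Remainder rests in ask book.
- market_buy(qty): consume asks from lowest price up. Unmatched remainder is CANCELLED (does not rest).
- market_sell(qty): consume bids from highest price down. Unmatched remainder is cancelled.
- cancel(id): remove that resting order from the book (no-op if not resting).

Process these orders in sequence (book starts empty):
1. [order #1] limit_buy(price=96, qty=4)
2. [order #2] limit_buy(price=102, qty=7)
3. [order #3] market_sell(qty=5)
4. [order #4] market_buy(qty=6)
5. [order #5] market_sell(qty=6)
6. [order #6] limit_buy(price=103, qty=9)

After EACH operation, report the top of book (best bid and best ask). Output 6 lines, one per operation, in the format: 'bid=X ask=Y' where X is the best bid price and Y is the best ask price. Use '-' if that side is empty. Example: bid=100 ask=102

Answer: bid=96 ask=-
bid=102 ask=-
bid=102 ask=-
bid=102 ask=-
bid=- ask=-
bid=103 ask=-

Derivation:
After op 1 [order #1] limit_buy(price=96, qty=4): fills=none; bids=[#1:4@96] asks=[-]
After op 2 [order #2] limit_buy(price=102, qty=7): fills=none; bids=[#2:7@102 #1:4@96] asks=[-]
After op 3 [order #3] market_sell(qty=5): fills=#2x#3:5@102; bids=[#2:2@102 #1:4@96] asks=[-]
After op 4 [order #4] market_buy(qty=6): fills=none; bids=[#2:2@102 #1:4@96] asks=[-]
After op 5 [order #5] market_sell(qty=6): fills=#2x#5:2@102 #1x#5:4@96; bids=[-] asks=[-]
After op 6 [order #6] limit_buy(price=103, qty=9): fills=none; bids=[#6:9@103] asks=[-]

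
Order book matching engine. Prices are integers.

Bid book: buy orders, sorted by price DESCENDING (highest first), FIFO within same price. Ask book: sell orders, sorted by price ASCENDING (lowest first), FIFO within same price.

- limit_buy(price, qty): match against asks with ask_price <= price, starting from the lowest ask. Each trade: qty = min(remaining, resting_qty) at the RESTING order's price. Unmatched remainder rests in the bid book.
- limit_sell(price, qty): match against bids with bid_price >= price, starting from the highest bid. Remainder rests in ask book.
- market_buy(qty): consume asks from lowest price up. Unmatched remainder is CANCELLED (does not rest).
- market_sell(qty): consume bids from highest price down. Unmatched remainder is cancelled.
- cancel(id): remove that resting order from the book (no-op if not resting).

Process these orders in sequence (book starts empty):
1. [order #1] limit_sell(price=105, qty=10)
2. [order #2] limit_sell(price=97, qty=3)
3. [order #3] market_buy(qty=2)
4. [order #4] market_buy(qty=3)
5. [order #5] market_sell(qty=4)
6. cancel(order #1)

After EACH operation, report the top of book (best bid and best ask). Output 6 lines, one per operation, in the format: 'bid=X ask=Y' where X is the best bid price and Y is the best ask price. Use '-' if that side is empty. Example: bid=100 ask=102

After op 1 [order #1] limit_sell(price=105, qty=10): fills=none; bids=[-] asks=[#1:10@105]
After op 2 [order #2] limit_sell(price=97, qty=3): fills=none; bids=[-] asks=[#2:3@97 #1:10@105]
After op 3 [order #3] market_buy(qty=2): fills=#3x#2:2@97; bids=[-] asks=[#2:1@97 #1:10@105]
After op 4 [order #4] market_buy(qty=3): fills=#4x#2:1@97 #4x#1:2@105; bids=[-] asks=[#1:8@105]
After op 5 [order #5] market_sell(qty=4): fills=none; bids=[-] asks=[#1:8@105]
After op 6 cancel(order #1): fills=none; bids=[-] asks=[-]

Answer: bid=- ask=105
bid=- ask=97
bid=- ask=97
bid=- ask=105
bid=- ask=105
bid=- ask=-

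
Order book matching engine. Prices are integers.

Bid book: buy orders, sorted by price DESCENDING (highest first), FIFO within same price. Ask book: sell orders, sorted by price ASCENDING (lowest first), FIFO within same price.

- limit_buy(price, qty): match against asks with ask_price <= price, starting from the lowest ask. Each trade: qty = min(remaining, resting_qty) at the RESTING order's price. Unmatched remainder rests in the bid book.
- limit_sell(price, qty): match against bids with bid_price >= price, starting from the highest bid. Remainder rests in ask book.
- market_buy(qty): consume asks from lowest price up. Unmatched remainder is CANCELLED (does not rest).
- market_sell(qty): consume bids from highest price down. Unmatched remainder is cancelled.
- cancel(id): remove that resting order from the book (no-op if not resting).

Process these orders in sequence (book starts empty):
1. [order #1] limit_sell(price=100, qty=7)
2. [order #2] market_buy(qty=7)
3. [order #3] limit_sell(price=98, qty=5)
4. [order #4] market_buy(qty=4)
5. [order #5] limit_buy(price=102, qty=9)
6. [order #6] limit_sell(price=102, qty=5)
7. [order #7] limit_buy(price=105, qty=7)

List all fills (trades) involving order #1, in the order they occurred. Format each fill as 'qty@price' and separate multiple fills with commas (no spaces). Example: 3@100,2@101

After op 1 [order #1] limit_sell(price=100, qty=7): fills=none; bids=[-] asks=[#1:7@100]
After op 2 [order #2] market_buy(qty=7): fills=#2x#1:7@100; bids=[-] asks=[-]
After op 3 [order #3] limit_sell(price=98, qty=5): fills=none; bids=[-] asks=[#3:5@98]
After op 4 [order #4] market_buy(qty=4): fills=#4x#3:4@98; bids=[-] asks=[#3:1@98]
After op 5 [order #5] limit_buy(price=102, qty=9): fills=#5x#3:1@98; bids=[#5:8@102] asks=[-]
After op 6 [order #6] limit_sell(price=102, qty=5): fills=#5x#6:5@102; bids=[#5:3@102] asks=[-]
After op 7 [order #7] limit_buy(price=105, qty=7): fills=none; bids=[#7:7@105 #5:3@102] asks=[-]

Answer: 7@100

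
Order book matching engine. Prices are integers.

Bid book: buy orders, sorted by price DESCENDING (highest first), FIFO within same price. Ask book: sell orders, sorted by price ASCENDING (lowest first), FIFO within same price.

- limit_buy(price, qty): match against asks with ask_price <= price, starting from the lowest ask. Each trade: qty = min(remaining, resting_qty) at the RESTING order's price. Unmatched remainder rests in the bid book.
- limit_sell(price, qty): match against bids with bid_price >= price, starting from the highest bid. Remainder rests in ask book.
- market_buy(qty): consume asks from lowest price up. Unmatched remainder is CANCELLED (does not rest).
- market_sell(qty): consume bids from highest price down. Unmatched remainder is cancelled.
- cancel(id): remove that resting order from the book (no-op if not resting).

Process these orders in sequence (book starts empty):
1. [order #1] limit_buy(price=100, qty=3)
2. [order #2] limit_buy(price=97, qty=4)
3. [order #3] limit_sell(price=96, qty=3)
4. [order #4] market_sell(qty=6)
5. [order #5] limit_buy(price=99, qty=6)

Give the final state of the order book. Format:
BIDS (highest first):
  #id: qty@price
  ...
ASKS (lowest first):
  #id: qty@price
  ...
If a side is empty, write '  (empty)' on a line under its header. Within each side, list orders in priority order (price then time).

Answer: BIDS (highest first):
  #5: 6@99
ASKS (lowest first):
  (empty)

Derivation:
After op 1 [order #1] limit_buy(price=100, qty=3): fills=none; bids=[#1:3@100] asks=[-]
After op 2 [order #2] limit_buy(price=97, qty=4): fills=none; bids=[#1:3@100 #2:4@97] asks=[-]
After op 3 [order #3] limit_sell(price=96, qty=3): fills=#1x#3:3@100; bids=[#2:4@97] asks=[-]
After op 4 [order #4] market_sell(qty=6): fills=#2x#4:4@97; bids=[-] asks=[-]
After op 5 [order #5] limit_buy(price=99, qty=6): fills=none; bids=[#5:6@99] asks=[-]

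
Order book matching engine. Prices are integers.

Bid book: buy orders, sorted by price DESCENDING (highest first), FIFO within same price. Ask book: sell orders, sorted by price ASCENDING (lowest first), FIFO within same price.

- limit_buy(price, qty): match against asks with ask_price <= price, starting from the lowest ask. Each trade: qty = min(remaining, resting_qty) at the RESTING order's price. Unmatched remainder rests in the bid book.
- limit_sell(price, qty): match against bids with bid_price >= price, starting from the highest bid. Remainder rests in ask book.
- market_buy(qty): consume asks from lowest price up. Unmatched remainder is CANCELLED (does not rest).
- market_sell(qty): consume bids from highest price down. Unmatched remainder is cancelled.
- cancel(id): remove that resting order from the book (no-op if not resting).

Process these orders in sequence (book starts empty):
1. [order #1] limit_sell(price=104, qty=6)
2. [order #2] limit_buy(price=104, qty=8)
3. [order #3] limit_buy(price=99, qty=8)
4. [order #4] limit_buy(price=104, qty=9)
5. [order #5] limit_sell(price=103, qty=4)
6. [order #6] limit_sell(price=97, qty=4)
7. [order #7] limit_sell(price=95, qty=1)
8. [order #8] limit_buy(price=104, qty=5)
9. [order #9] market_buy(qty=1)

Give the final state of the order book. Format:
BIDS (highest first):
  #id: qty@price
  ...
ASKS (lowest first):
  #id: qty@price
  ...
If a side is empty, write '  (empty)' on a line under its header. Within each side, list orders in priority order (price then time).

Answer: BIDS (highest first):
  #4: 2@104
  #8: 5@104
  #3: 8@99
ASKS (lowest first):
  (empty)

Derivation:
After op 1 [order #1] limit_sell(price=104, qty=6): fills=none; bids=[-] asks=[#1:6@104]
After op 2 [order #2] limit_buy(price=104, qty=8): fills=#2x#1:6@104; bids=[#2:2@104] asks=[-]
After op 3 [order #3] limit_buy(price=99, qty=8): fills=none; bids=[#2:2@104 #3:8@99] asks=[-]
After op 4 [order #4] limit_buy(price=104, qty=9): fills=none; bids=[#2:2@104 #4:9@104 #3:8@99] asks=[-]
After op 5 [order #5] limit_sell(price=103, qty=4): fills=#2x#5:2@104 #4x#5:2@104; bids=[#4:7@104 #3:8@99] asks=[-]
After op 6 [order #6] limit_sell(price=97, qty=4): fills=#4x#6:4@104; bids=[#4:3@104 #3:8@99] asks=[-]
After op 7 [order #7] limit_sell(price=95, qty=1): fills=#4x#7:1@104; bids=[#4:2@104 #3:8@99] asks=[-]
After op 8 [order #8] limit_buy(price=104, qty=5): fills=none; bids=[#4:2@104 #8:5@104 #3:8@99] asks=[-]
After op 9 [order #9] market_buy(qty=1): fills=none; bids=[#4:2@104 #8:5@104 #3:8@99] asks=[-]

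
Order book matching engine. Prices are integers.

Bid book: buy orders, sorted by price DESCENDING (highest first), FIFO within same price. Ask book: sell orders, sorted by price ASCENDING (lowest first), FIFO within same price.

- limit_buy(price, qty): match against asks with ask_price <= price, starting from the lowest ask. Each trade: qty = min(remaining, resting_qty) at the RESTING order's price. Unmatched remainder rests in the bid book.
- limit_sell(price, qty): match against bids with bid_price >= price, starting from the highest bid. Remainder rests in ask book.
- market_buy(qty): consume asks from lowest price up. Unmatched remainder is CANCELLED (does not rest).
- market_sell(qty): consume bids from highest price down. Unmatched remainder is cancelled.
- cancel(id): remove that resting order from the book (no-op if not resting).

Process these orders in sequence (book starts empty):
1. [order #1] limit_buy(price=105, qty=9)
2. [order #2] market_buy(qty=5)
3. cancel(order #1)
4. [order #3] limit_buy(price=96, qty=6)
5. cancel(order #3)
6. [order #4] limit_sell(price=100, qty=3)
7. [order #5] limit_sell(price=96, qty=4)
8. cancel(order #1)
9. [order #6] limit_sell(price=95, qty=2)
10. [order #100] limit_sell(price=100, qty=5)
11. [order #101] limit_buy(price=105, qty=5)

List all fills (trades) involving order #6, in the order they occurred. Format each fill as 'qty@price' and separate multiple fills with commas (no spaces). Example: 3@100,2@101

After op 1 [order #1] limit_buy(price=105, qty=9): fills=none; bids=[#1:9@105] asks=[-]
After op 2 [order #2] market_buy(qty=5): fills=none; bids=[#1:9@105] asks=[-]
After op 3 cancel(order #1): fills=none; bids=[-] asks=[-]
After op 4 [order #3] limit_buy(price=96, qty=6): fills=none; bids=[#3:6@96] asks=[-]
After op 5 cancel(order #3): fills=none; bids=[-] asks=[-]
After op 6 [order #4] limit_sell(price=100, qty=3): fills=none; bids=[-] asks=[#4:3@100]
After op 7 [order #5] limit_sell(price=96, qty=4): fills=none; bids=[-] asks=[#5:4@96 #4:3@100]
After op 8 cancel(order #1): fills=none; bids=[-] asks=[#5:4@96 #4:3@100]
After op 9 [order #6] limit_sell(price=95, qty=2): fills=none; bids=[-] asks=[#6:2@95 #5:4@96 #4:3@100]
After op 10 [order #100] limit_sell(price=100, qty=5): fills=none; bids=[-] asks=[#6:2@95 #5:4@96 #4:3@100 #100:5@100]
After op 11 [order #101] limit_buy(price=105, qty=5): fills=#101x#6:2@95 #101x#5:3@96; bids=[-] asks=[#5:1@96 #4:3@100 #100:5@100]

Answer: 2@95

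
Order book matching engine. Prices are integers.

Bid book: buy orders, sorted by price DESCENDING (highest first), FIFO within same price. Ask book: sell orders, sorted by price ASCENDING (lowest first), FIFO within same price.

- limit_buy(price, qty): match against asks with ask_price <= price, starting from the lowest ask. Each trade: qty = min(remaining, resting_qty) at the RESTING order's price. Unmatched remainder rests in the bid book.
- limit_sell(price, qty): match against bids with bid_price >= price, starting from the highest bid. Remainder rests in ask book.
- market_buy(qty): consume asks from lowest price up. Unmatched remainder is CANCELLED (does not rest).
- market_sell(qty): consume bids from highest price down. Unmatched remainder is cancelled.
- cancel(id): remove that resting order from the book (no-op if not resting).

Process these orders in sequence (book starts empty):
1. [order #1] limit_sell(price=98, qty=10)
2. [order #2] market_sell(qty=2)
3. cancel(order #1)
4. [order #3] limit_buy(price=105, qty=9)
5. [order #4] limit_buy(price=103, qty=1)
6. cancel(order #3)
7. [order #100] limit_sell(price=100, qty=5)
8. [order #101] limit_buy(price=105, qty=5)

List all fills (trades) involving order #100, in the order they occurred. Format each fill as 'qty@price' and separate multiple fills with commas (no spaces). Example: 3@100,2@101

After op 1 [order #1] limit_sell(price=98, qty=10): fills=none; bids=[-] asks=[#1:10@98]
After op 2 [order #2] market_sell(qty=2): fills=none; bids=[-] asks=[#1:10@98]
After op 3 cancel(order #1): fills=none; bids=[-] asks=[-]
After op 4 [order #3] limit_buy(price=105, qty=9): fills=none; bids=[#3:9@105] asks=[-]
After op 5 [order #4] limit_buy(price=103, qty=1): fills=none; bids=[#3:9@105 #4:1@103] asks=[-]
After op 6 cancel(order #3): fills=none; bids=[#4:1@103] asks=[-]
After op 7 [order #100] limit_sell(price=100, qty=5): fills=#4x#100:1@103; bids=[-] asks=[#100:4@100]
After op 8 [order #101] limit_buy(price=105, qty=5): fills=#101x#100:4@100; bids=[#101:1@105] asks=[-]

Answer: 1@103,4@100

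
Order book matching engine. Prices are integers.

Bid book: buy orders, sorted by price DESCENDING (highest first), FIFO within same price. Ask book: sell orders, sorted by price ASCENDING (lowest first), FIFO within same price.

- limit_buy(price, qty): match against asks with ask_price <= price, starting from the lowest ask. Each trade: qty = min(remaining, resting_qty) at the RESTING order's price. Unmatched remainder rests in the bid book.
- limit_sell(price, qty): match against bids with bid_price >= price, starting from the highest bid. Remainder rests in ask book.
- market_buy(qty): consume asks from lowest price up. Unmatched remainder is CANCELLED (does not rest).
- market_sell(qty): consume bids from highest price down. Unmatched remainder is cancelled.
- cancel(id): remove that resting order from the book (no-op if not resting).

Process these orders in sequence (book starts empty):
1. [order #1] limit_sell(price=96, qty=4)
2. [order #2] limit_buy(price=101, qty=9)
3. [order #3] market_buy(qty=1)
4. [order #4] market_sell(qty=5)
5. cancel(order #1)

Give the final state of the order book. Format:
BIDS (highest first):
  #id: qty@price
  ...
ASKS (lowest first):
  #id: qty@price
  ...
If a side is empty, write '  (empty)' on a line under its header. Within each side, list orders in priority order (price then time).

After op 1 [order #1] limit_sell(price=96, qty=4): fills=none; bids=[-] asks=[#1:4@96]
After op 2 [order #2] limit_buy(price=101, qty=9): fills=#2x#1:4@96; bids=[#2:5@101] asks=[-]
After op 3 [order #3] market_buy(qty=1): fills=none; bids=[#2:5@101] asks=[-]
After op 4 [order #4] market_sell(qty=5): fills=#2x#4:5@101; bids=[-] asks=[-]
After op 5 cancel(order #1): fills=none; bids=[-] asks=[-]

Answer: BIDS (highest first):
  (empty)
ASKS (lowest first):
  (empty)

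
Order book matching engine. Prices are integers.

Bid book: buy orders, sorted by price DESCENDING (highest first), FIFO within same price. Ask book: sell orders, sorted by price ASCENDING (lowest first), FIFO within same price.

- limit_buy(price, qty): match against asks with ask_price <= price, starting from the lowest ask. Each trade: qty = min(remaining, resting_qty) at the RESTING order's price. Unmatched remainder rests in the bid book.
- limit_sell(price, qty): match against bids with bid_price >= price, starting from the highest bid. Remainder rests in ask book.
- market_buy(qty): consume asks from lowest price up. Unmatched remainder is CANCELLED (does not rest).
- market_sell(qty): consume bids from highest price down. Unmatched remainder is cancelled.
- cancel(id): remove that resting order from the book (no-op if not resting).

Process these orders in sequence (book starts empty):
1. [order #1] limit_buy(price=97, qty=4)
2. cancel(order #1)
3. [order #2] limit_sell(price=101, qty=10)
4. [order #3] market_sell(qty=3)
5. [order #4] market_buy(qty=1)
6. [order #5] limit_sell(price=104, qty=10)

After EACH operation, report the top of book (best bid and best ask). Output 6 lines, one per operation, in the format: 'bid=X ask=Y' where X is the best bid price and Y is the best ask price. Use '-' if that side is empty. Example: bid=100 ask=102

Answer: bid=97 ask=-
bid=- ask=-
bid=- ask=101
bid=- ask=101
bid=- ask=101
bid=- ask=101

Derivation:
After op 1 [order #1] limit_buy(price=97, qty=4): fills=none; bids=[#1:4@97] asks=[-]
After op 2 cancel(order #1): fills=none; bids=[-] asks=[-]
After op 3 [order #2] limit_sell(price=101, qty=10): fills=none; bids=[-] asks=[#2:10@101]
After op 4 [order #3] market_sell(qty=3): fills=none; bids=[-] asks=[#2:10@101]
After op 5 [order #4] market_buy(qty=1): fills=#4x#2:1@101; bids=[-] asks=[#2:9@101]
After op 6 [order #5] limit_sell(price=104, qty=10): fills=none; bids=[-] asks=[#2:9@101 #5:10@104]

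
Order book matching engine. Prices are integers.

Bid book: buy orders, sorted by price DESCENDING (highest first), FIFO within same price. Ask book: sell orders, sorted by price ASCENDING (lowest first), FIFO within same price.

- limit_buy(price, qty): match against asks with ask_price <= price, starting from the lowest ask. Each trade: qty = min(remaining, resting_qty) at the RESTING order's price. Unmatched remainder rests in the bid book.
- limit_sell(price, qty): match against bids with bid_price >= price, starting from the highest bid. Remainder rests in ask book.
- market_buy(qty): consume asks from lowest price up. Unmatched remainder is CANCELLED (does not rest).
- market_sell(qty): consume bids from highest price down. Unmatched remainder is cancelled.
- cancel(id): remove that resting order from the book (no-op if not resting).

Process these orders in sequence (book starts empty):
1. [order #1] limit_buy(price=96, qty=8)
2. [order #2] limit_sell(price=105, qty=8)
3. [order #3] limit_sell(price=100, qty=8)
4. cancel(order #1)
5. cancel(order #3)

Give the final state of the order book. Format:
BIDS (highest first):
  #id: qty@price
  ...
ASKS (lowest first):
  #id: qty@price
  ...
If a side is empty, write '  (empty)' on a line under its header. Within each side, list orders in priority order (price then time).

After op 1 [order #1] limit_buy(price=96, qty=8): fills=none; bids=[#1:8@96] asks=[-]
After op 2 [order #2] limit_sell(price=105, qty=8): fills=none; bids=[#1:8@96] asks=[#2:8@105]
After op 3 [order #3] limit_sell(price=100, qty=8): fills=none; bids=[#1:8@96] asks=[#3:8@100 #2:8@105]
After op 4 cancel(order #1): fills=none; bids=[-] asks=[#3:8@100 #2:8@105]
After op 5 cancel(order #3): fills=none; bids=[-] asks=[#2:8@105]

Answer: BIDS (highest first):
  (empty)
ASKS (lowest first):
  #2: 8@105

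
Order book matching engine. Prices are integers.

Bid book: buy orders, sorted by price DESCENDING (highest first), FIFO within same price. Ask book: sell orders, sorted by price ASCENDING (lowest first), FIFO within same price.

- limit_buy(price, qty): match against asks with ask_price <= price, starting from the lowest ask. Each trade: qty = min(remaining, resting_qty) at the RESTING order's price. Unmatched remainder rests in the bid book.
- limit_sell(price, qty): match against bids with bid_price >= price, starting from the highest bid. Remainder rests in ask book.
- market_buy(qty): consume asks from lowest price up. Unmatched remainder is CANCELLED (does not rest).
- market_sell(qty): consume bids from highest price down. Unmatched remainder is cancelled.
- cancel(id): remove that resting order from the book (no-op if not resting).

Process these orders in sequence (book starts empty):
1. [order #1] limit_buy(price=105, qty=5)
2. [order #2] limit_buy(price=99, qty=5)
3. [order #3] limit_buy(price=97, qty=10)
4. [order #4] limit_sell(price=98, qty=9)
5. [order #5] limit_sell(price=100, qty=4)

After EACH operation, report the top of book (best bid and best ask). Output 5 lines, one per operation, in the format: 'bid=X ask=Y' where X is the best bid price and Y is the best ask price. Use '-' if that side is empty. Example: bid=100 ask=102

After op 1 [order #1] limit_buy(price=105, qty=5): fills=none; bids=[#1:5@105] asks=[-]
After op 2 [order #2] limit_buy(price=99, qty=5): fills=none; bids=[#1:5@105 #2:5@99] asks=[-]
After op 3 [order #3] limit_buy(price=97, qty=10): fills=none; bids=[#1:5@105 #2:5@99 #3:10@97] asks=[-]
After op 4 [order #4] limit_sell(price=98, qty=9): fills=#1x#4:5@105 #2x#4:4@99; bids=[#2:1@99 #3:10@97] asks=[-]
After op 5 [order #5] limit_sell(price=100, qty=4): fills=none; bids=[#2:1@99 #3:10@97] asks=[#5:4@100]

Answer: bid=105 ask=-
bid=105 ask=-
bid=105 ask=-
bid=99 ask=-
bid=99 ask=100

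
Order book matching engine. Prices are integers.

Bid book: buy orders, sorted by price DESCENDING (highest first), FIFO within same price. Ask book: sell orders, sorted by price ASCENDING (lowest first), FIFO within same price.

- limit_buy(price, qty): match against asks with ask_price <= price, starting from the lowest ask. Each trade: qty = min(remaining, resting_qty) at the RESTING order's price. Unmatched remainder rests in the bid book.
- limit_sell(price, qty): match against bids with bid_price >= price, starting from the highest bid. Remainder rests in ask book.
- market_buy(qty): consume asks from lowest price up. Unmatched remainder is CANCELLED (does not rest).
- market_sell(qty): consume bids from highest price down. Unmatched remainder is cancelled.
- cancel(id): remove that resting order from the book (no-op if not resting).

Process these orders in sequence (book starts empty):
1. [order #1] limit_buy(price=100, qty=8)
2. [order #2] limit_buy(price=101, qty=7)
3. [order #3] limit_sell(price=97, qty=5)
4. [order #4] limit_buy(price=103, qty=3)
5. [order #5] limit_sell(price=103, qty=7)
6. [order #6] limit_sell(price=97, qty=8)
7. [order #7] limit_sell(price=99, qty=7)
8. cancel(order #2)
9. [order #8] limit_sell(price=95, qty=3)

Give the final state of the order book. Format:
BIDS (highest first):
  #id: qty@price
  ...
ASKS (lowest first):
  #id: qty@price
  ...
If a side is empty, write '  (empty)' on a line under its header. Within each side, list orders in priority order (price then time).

Answer: BIDS (highest first):
  (empty)
ASKS (lowest first):
  #8: 3@95
  #7: 5@99
  #5: 4@103

Derivation:
After op 1 [order #1] limit_buy(price=100, qty=8): fills=none; bids=[#1:8@100] asks=[-]
After op 2 [order #2] limit_buy(price=101, qty=7): fills=none; bids=[#2:7@101 #1:8@100] asks=[-]
After op 3 [order #3] limit_sell(price=97, qty=5): fills=#2x#3:5@101; bids=[#2:2@101 #1:8@100] asks=[-]
After op 4 [order #4] limit_buy(price=103, qty=3): fills=none; bids=[#4:3@103 #2:2@101 #1:8@100] asks=[-]
After op 5 [order #5] limit_sell(price=103, qty=7): fills=#4x#5:3@103; bids=[#2:2@101 #1:8@100] asks=[#5:4@103]
After op 6 [order #6] limit_sell(price=97, qty=8): fills=#2x#6:2@101 #1x#6:6@100; bids=[#1:2@100] asks=[#5:4@103]
After op 7 [order #7] limit_sell(price=99, qty=7): fills=#1x#7:2@100; bids=[-] asks=[#7:5@99 #5:4@103]
After op 8 cancel(order #2): fills=none; bids=[-] asks=[#7:5@99 #5:4@103]
After op 9 [order #8] limit_sell(price=95, qty=3): fills=none; bids=[-] asks=[#8:3@95 #7:5@99 #5:4@103]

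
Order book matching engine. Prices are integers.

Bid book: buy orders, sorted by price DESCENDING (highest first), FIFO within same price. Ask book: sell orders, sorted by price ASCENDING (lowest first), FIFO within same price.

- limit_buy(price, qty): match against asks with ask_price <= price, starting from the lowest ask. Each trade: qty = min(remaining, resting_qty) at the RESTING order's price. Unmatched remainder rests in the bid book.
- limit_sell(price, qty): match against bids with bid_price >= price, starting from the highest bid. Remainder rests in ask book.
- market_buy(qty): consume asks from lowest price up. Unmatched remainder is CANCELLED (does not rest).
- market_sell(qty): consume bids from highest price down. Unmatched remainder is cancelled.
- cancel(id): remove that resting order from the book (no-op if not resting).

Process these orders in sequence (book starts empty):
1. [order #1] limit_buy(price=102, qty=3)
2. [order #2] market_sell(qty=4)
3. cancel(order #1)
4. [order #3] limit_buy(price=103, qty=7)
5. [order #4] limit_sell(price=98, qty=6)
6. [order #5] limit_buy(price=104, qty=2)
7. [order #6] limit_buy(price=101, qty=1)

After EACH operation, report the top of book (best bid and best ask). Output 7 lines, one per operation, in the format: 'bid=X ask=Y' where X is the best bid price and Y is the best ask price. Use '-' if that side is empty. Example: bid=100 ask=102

After op 1 [order #1] limit_buy(price=102, qty=3): fills=none; bids=[#1:3@102] asks=[-]
After op 2 [order #2] market_sell(qty=4): fills=#1x#2:3@102; bids=[-] asks=[-]
After op 3 cancel(order #1): fills=none; bids=[-] asks=[-]
After op 4 [order #3] limit_buy(price=103, qty=7): fills=none; bids=[#3:7@103] asks=[-]
After op 5 [order #4] limit_sell(price=98, qty=6): fills=#3x#4:6@103; bids=[#3:1@103] asks=[-]
After op 6 [order #5] limit_buy(price=104, qty=2): fills=none; bids=[#5:2@104 #3:1@103] asks=[-]
After op 7 [order #6] limit_buy(price=101, qty=1): fills=none; bids=[#5:2@104 #3:1@103 #6:1@101] asks=[-]

Answer: bid=102 ask=-
bid=- ask=-
bid=- ask=-
bid=103 ask=-
bid=103 ask=-
bid=104 ask=-
bid=104 ask=-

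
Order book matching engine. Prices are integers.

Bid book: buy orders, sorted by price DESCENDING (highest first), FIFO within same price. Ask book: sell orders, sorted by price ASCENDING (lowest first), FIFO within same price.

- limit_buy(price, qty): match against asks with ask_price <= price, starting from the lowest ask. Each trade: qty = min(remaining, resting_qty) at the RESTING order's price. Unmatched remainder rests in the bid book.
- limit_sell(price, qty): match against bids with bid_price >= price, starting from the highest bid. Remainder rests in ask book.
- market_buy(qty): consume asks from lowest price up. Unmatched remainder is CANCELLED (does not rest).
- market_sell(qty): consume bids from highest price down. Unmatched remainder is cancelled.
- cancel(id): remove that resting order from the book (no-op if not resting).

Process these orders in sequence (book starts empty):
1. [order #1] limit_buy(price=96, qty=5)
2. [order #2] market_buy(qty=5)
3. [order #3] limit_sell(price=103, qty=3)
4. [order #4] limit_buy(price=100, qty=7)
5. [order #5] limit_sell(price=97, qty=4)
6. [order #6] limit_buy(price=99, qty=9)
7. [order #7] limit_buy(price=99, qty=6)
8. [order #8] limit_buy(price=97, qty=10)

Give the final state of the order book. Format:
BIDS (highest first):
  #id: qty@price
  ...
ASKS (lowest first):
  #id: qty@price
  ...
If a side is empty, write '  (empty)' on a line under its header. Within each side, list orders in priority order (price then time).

After op 1 [order #1] limit_buy(price=96, qty=5): fills=none; bids=[#1:5@96] asks=[-]
After op 2 [order #2] market_buy(qty=5): fills=none; bids=[#1:5@96] asks=[-]
After op 3 [order #3] limit_sell(price=103, qty=3): fills=none; bids=[#1:5@96] asks=[#3:3@103]
After op 4 [order #4] limit_buy(price=100, qty=7): fills=none; bids=[#4:7@100 #1:5@96] asks=[#3:3@103]
After op 5 [order #5] limit_sell(price=97, qty=4): fills=#4x#5:4@100; bids=[#4:3@100 #1:5@96] asks=[#3:3@103]
After op 6 [order #6] limit_buy(price=99, qty=9): fills=none; bids=[#4:3@100 #6:9@99 #1:5@96] asks=[#3:3@103]
After op 7 [order #7] limit_buy(price=99, qty=6): fills=none; bids=[#4:3@100 #6:9@99 #7:6@99 #1:5@96] asks=[#3:3@103]
After op 8 [order #8] limit_buy(price=97, qty=10): fills=none; bids=[#4:3@100 #6:9@99 #7:6@99 #8:10@97 #1:5@96] asks=[#3:3@103]

Answer: BIDS (highest first):
  #4: 3@100
  #6: 9@99
  #7: 6@99
  #8: 10@97
  #1: 5@96
ASKS (lowest first):
  #3: 3@103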